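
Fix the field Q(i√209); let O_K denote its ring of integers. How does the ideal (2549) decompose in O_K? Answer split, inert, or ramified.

p splits

-209 mod 4 = 3, hence disc K = 4·(-209) = -836 and O_K = ℤ[√-209].
Since gcd(2549, -836) = 1 the prime 2549 does not ramify.
Euler's criterion: (-209)^1274 mod 2549 = 1. Thus (-209|2549) = 1.
(-209/2549) = 1, so 2549 splits.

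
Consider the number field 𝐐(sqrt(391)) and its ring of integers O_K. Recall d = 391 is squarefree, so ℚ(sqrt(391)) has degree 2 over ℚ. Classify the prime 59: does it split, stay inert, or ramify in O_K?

391 mod 4 = 3, hence disc K = 4·391 = 1564 and O_K = ℤ[√391].
Since gcd(59, 1564) = 1 the prime 59 does not ramify.
Euler's criterion: 391^29 mod 59 = 58. Thus (391|59) = -1.
Legendre symbol -1 ⇒ 59 is inert.

59 remains inert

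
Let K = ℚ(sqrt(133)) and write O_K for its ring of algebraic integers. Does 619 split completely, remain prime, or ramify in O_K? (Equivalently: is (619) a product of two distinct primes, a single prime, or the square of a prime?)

133 mod 4 = 1, hence disc K = 133 and O_K = ℤ[(1+√133)/2].
Since gcd(619, 133) = 1 the prime 619 does not ramify.
Euler's criterion: 133^309 mod 619 = 618. Thus (133|619) = -1.
Legendre symbol -1 ⇒ 619 is inert.

inert — (619) stays prime in O_K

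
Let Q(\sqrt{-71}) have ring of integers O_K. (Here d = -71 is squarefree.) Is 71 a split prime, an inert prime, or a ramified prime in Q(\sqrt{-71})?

Since -71 ≡ 1 mod 4, the ring of integers is ℤ[(1+√-71)/2] with discriminant -71.
Ramification test: 71 | -71. The prime 71 ramifies in K.

ramified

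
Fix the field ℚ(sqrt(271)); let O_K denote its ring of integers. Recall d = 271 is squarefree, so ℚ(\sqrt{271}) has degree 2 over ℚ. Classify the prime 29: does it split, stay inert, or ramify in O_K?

inert

271 mod 4 = 3, hence disc K = 4·271 = 1084 and O_K = ℤ[√271].
29 ∤ 1084, so 29 is unramified.
Compute (271/29) via Euler: 10^((29-1)/2) mod 29 = 28, so (271/29) = -1.
Legendre symbol -1 ⇒ 29 is inert.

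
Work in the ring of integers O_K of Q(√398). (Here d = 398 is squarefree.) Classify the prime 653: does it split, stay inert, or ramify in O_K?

inert — (653) stays prime in O_K

Since 398 ≢ 1 mod 4, the ring of integers is ℤ[√398] with discriminant 4·398 = 1592.
disc(K) = 1592 is not divisible by 653; 653 is unramified.
Compute (398/653) via Euler: 398^((653-1)/2) mod 653 = 652, so (398/653) = -1.
d is a non-residue mod p, hence 653 remains inert in O_K.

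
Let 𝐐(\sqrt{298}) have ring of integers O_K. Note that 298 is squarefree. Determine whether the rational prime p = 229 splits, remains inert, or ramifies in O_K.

inert — (229) stays prime in O_K

298 mod 4 = 2, hence disc K = 4·298 = 1192 and O_K = ℤ[√298].
disc(K) = 1192 is not divisible by 229; 229 is unramified.
Compute (298/229) via Euler: 69^((229-1)/2) mod 229 = 228, so (298/229) = -1.
(298/229) = -1, so 229 is inert.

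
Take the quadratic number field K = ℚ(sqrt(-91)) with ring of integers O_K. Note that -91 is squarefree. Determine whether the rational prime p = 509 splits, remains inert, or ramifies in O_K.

d = -91 ≡ 1 (mod 4), so O_K = ℤ[(1+√-91)/2] and disc(K) = d = -91.
509 ∤ -91, so 509 is unramified.
Euler's criterion: (-91)^254 mod 509 = 1. Thus (-91|509) = 1.
(-91/509) = 1, so 509 splits.

splits completely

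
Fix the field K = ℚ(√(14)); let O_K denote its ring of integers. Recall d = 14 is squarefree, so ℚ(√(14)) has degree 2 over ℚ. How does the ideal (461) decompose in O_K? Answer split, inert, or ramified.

split

Since 14 ≢ 1 mod 4, the ring of integers is ℤ[√14] with discriminant 4·14 = 56.
Since gcd(461, 56) = 1 the prime 461 does not ramify.
Legendre symbol by Euler's criterion: (14/461) ≡ 14^230 ≡ 1 (mod 461), i.e. (14/461) = 1.
d is a quadratic residue mod p, hence 461 splits in O_K.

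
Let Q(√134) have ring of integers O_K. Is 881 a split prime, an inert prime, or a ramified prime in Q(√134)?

Since 134 ≢ 1 mod 4, the ring of integers is ℤ[√134] with discriminant 4·134 = 536.
881 ∤ 536, so 881 is unramified.
Compute (134/881) via Euler: 134^((881-1)/2) mod 881 = 1, so (134/881) = 1.
(134/881) = 1, so 881 splits.

splits completely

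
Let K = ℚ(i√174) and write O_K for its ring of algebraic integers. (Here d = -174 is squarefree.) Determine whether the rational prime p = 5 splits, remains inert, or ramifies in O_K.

5 splits in O_K

-174 mod 4 = 2, hence disc K = 4·(-174) = -696 and O_K = ℤ[√-174].
disc(K) = -696 is not divisible by 5; 5 is unramified.
Euler's criterion: (-174)^2 mod 5 = 1. Thus (-174|5) = 1.
Legendre symbol 1 ⇒ 5 is split.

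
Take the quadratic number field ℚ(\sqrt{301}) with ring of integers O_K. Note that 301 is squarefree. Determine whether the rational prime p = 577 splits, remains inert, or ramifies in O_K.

Since 301 ≡ 1 mod 4, the ring of integers is ℤ[(1+√301)/2] with discriminant 301.
Since gcd(577, 301) = 1 the prime 577 does not ramify.
Legendre symbol by Euler's criterion: (301/577) ≡ 301^288 ≡ 1 (mod 577), i.e. (301/577) = 1.
d is a quadratic residue mod p, hence 577 splits in O_K.

p splits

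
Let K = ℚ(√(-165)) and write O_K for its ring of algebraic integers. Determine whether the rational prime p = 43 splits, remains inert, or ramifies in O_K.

Since -165 ≢ 1 mod 4, the ring of integers is ℤ[√-165] with discriminant 4·(-165) = -660.
Since gcd(43, -660) = 1 the prime 43 does not ramify.
Legendre symbol by Euler's criterion: (-165/43) ≡ (-165)^21 ≡ 42 (mod 43), i.e. (-165/43) = -1.
d is a non-residue mod p, hence 43 remains inert in O_K.

remains prime (inert)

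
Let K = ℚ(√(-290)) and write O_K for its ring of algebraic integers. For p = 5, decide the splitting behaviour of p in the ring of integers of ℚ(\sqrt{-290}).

p ramifies

-290 mod 4 = 2, hence disc K = 4·(-290) = -1160 and O_K = ℤ[√-290].
5 divides disc(K) = -1160, so 5 ramifies.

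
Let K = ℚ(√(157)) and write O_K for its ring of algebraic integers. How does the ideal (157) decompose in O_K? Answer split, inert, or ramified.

d = 157 ≡ 1 (mod 4), so O_K = ℤ[(1+√157)/2] and disc(K) = d = 157.
disc(K) = 157 = 157·1, so p = 157 is ramified.

157 is ramified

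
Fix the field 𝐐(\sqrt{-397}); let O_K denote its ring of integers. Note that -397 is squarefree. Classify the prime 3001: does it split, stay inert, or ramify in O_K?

p is inert

Since -397 ≢ 1 mod 4, the ring of integers is ℤ[√-397] with discriminant 4·(-397) = -1588.
Since gcd(3001, -1588) = 1 the prime 3001 does not ramify.
Euler's criterion: (-397)^1500 mod 3001 = 3000. Thus (-397|3001) = -1.
(-397/3001) = -1, so 3001 is inert.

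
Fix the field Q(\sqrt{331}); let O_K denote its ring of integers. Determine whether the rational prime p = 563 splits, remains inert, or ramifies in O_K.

p is inert

d = 331 ≡ 3 (mod 4), so O_K = ℤ[√331] and disc(K) = 4d = 1324.
563 ∤ 1324, so 563 is unramified.
Legendre symbol by Euler's criterion: (331/563) ≡ 331^281 ≡ 562 (mod 563), i.e. (331/563) = -1.
d is a non-residue mod p, hence 563 remains inert in O_K.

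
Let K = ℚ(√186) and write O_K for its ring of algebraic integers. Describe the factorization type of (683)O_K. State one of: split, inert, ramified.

splits completely

d = 186 ≡ 2 (mod 4), so O_K = ℤ[√186] and disc(K) = 4d = 744.
Since gcd(683, 744) = 1 the prime 683 does not ramify.
Euler's criterion: 186^341 mod 683 = 1. Thus (186|683) = 1.
(186/683) = 1, so 683 splits.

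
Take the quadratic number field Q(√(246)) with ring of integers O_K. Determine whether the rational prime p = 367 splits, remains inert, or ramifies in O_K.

246 mod 4 = 2, hence disc K = 4·246 = 984 and O_K = ℤ[√246].
Since gcd(367, 984) = 1 the prime 367 does not ramify.
Euler's criterion: 246^183 mod 367 = 366. Thus (246|367) = -1.
d is a non-residue mod p, hence 367 remains inert in O_K.

inert — (367) stays prime in O_K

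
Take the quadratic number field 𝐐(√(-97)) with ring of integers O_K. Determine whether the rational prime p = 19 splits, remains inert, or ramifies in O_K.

19 splits in O_K

-97 mod 4 = 3, hence disc K = 4·(-97) = -388 and O_K = ℤ[√-97].
disc(K) = -388 is not divisible by 19; 19 is unramified.
Euler's criterion: (-97)^9 mod 19 = 1. Thus (-97|19) = 1.
Legendre symbol 1 ⇒ 19 is split.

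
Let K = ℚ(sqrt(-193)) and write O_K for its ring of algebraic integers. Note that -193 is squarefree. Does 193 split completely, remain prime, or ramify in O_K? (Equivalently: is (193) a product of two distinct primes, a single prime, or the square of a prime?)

ramifies in O_K

Since -193 ≢ 1 mod 4, the ring of integers is ℤ[√-193] with discriminant 4·(-193) = -772.
disc(K) = -772 = 193·(-4), so p = 193 is ramified.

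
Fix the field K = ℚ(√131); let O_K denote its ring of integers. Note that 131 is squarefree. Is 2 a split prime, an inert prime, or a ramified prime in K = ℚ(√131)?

p ramifies

131 mod 4 = 3, hence disc K = 4·131 = 524 and O_K = ℤ[√131].
disc(K) = 524 = 2·262, so p = 2 is ramified.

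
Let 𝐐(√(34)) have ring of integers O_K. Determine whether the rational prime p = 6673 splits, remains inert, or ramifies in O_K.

split — (6673) = 𝔭₁𝔭₂ with 𝔭₁ ≠ 𝔭₂

34 mod 4 = 2, hence disc K = 4·34 = 136 and O_K = ℤ[√34].
Since gcd(6673, 136) = 1 the prime 6673 does not ramify.
Euler's criterion: 34^3336 mod 6673 = 1. Thus (34|6673) = 1.
Legendre symbol 1 ⇒ 6673 is split.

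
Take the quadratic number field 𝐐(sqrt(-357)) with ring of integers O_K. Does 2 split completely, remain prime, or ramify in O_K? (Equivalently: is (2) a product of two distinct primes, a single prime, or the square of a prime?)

2 is ramified

Since -357 ≢ 1 mod 4, the ring of integers is ℤ[√-357] with discriminant 4·(-357) = -1428.
2 divides disc(K) = -1428, so 2 ramifies.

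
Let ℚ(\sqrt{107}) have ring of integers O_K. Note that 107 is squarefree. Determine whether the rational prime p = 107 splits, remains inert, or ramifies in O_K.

ramified

d = 107 ≡ 3 (mod 4), so O_K = ℤ[√107] and disc(K) = 4d = 428.
Ramification test: 107 | 428. The prime 107 ramifies in K.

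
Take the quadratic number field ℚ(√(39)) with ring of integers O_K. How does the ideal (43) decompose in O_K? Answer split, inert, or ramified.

Since 39 ≢ 1 mod 4, the ring of integers is ℤ[√39] with discriminant 4·39 = 156.
Since gcd(43, 156) = 1 the prime 43 does not ramify.
(39/43) = 39^21 mod 43 = 42, giving Legendre symbol -1.
Legendre symbol -1 ⇒ 43 is inert.

inert — (43) stays prime in O_K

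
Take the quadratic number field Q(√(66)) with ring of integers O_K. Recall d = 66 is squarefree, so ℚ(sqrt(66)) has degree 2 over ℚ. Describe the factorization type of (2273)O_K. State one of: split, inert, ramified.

Since 66 ≢ 1 mod 4, the ring of integers is ℤ[√66] with discriminant 4·66 = 264.
disc(K) = 264 is not divisible by 2273; 2273 is unramified.
Euler's criterion: 66^1136 mod 2273 = 1. Thus (66|2273) = 1.
d is a quadratic residue mod p, hence 2273 splits in O_K.

split — (2273) = 𝔭₁𝔭₂ with 𝔭₁ ≠ 𝔭₂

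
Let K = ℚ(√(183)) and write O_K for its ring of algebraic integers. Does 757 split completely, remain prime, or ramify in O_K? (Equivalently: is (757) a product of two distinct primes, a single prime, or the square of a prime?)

p splits

d = 183 ≡ 3 (mod 4), so O_K = ℤ[√183] and disc(K) = 4d = 732.
disc(K) = 732 is not divisible by 757; 757 is unramified.
Legendre symbol by Euler's criterion: (183/757) ≡ 183^378 ≡ 1 (mod 757), i.e. (183/757) = 1.
d is a quadratic residue mod p, hence 757 splits in O_K.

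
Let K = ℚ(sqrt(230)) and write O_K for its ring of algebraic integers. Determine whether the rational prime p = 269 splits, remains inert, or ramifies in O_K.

230 mod 4 = 2, hence disc K = 4·230 = 920 and O_K = ℤ[√230].
269 ∤ 920, so 269 is unramified.
Euler's criterion: 230^134 mod 269 = 268. Thus (230|269) = -1.
(230/269) = -1, so 269 is inert.

inert — (269) stays prime in O_K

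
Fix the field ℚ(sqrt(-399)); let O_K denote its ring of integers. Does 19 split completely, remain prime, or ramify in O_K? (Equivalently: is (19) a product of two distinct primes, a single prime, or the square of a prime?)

ramified

-399 mod 4 = 1, hence disc K = -399 and O_K = ℤ[(1+√-399)/2].
Ramification test: 19 | -399. The prime 19 ramifies in K.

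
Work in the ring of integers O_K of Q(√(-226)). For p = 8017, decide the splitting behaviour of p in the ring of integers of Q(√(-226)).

-226 mod 4 = 2, hence disc K = 4·(-226) = -904 and O_K = ℤ[√-226].
disc(K) = -904 is not divisible by 8017; 8017 is unramified.
Legendre symbol by Euler's criterion: (-226/8017) ≡ (-226)^4008 ≡ 8016 (mod 8017), i.e. (-226/8017) = -1.
Legendre symbol -1 ⇒ 8017 is inert.

inert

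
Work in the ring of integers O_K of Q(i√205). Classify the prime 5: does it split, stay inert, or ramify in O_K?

d = -205 ≡ 3 (mod 4), so O_K = ℤ[√-205] and disc(K) = 4d = -820.
disc(K) = -820 = 5·(-164), so p = 5 is ramified.

5 is ramified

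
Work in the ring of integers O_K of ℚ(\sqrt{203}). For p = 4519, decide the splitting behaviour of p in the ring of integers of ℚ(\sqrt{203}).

Since 203 ≢ 1 mod 4, the ring of integers is ℤ[√203] with discriminant 4·203 = 812.
Since gcd(4519, 812) = 1 the prime 4519 does not ramify.
(203/4519) = 203^2259 mod 4519 = 4518, giving Legendre symbol -1.
d is a non-residue mod p, hence 4519 remains inert in O_K.

remains prime (inert)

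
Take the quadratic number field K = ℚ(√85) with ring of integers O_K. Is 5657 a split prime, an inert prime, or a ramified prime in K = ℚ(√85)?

d = 85 ≡ 1 (mod 4), so O_K = ℤ[(1+√85)/2] and disc(K) = d = 85.
disc(K) = 85 is not divisible by 5657; 5657 is unramified.
Euler's criterion: 85^2828 mod 5657 = 5656. Thus (85|5657) = -1.
(85/5657) = -1, so 5657 is inert.

remains prime (inert)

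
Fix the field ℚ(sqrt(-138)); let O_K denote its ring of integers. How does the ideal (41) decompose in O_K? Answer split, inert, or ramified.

-138 mod 4 = 2, hence disc K = 4·(-138) = -552 and O_K = ℤ[√-138].
disc(K) = -552 is not divisible by 41; 41 is unramified.
(-138/41) = 26^20 mod 41 = 40, giving Legendre symbol -1.
(-138/41) = -1, so 41 is inert.

inert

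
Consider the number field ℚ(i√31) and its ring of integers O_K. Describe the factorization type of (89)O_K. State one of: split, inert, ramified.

Since -31 ≡ 1 mod 4, the ring of integers is ℤ[(1+√-31)/2] with discriminant -31.
89 ∤ -31, so 89 is unramified.
(-31/89) = 58^44 mod 89 = 88, giving Legendre symbol -1.
Legendre symbol -1 ⇒ 89 is inert.

remains prime (inert)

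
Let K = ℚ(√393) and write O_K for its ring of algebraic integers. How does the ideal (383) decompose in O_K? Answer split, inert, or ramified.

393 mod 4 = 1, hence disc K = 393 and O_K = ℤ[(1+√393)/2].
Since gcd(383, 393) = 1 the prime 383 does not ramify.
Legendre symbol by Euler's criterion: (393/383) ≡ 393^191 ≡ 382 (mod 383), i.e. (393/383) = -1.
(393/383) = -1, so 383 is inert.

383 remains inert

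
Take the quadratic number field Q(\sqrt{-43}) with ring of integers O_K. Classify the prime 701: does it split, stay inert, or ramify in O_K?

Since -43 ≡ 1 mod 4, the ring of integers is ℤ[(1+√-43)/2] with discriminant -43.
701 ∤ -43, so 701 is unramified.
(-43/701) = 658^350 mod 701 = 1, giving Legendre symbol 1.
(-43/701) = 1, so 701 splits.

splits completely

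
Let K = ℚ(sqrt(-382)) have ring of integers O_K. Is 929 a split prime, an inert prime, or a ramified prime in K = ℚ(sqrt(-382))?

remains prime (inert)

d = -382 ≡ 2 (mod 4), so O_K = ℤ[√-382] and disc(K) = 4d = -1528.
929 ∤ -1528, so 929 is unramified.
(-382/929) = 547^464 mod 929 = 928, giving Legendre symbol -1.
d is a non-residue mod p, hence 929 remains inert in O_K.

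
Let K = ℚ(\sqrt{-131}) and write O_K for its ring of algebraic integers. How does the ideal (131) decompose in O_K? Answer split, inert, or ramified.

d = -131 ≡ 1 (mod 4), so O_K = ℤ[(1+√-131)/2] and disc(K) = d = -131.
131 divides disc(K) = -131, so 131 ramifies.

p ramifies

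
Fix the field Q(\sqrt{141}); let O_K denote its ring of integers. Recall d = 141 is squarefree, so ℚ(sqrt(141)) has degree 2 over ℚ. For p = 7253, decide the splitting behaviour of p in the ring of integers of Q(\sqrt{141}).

Since 141 ≡ 1 mod 4, the ring of integers is ℤ[(1+√141)/2] with discriminant 141.
disc(K) = 141 is not divisible by 7253; 7253 is unramified.
(141/7253) = 141^3626 mod 7253 = 1, giving Legendre symbol 1.
Legendre symbol 1 ⇒ 7253 is split.

split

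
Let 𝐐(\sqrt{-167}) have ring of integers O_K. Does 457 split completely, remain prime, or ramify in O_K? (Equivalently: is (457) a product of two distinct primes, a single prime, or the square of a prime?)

Since -167 ≡ 1 mod 4, the ring of integers is ℤ[(1+√-167)/2] with discriminant -167.
457 ∤ -167, so 457 is unramified.
Compute (-167/457) via Euler: 290^((457-1)/2) mod 457 = 456, so (-167/457) = -1.
(-167/457) = -1, so 457 is inert.

457 remains inert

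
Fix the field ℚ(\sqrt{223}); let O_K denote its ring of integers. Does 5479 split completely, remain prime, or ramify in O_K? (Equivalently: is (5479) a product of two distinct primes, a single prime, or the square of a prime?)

d = 223 ≡ 3 (mod 4), so O_K = ℤ[√223] and disc(K) = 4d = 892.
disc(K) = 892 is not divisible by 5479; 5479 is unramified.
Legendre symbol by Euler's criterion: (223/5479) ≡ 223^2739 ≡ 5478 (mod 5479), i.e. (223/5479) = -1.
Legendre symbol -1 ⇒ 5479 is inert.

5479 remains inert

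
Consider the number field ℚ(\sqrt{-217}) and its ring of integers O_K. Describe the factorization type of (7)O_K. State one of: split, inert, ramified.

Since -217 ≢ 1 mod 4, the ring of integers is ℤ[√-217] with discriminant 4·(-217) = -868.
disc(K) = -868 = 7·(-124), so p = 7 is ramified.

p ramifies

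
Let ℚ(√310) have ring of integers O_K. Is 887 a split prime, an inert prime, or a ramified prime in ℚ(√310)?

d = 310 ≡ 2 (mod 4), so O_K = ℤ[√310] and disc(K) = 4d = 1240.
disc(K) = 1240 is not divisible by 887; 887 is unramified.
Legendre symbol by Euler's criterion: (310/887) ≡ 310^443 ≡ 1 (mod 887), i.e. (310/887) = 1.
d is a quadratic residue mod p, hence 887 splits in O_K.

splits completely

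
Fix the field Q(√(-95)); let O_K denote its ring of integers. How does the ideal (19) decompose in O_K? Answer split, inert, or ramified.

19 is ramified

Since -95 ≡ 1 mod 4, the ring of integers is ℤ[(1+√-95)/2] with discriminant -95.
19 divides disc(K) = -95, so 19 ramifies.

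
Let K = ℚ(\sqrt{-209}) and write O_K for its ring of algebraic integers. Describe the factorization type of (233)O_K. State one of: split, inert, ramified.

233 remains inert

Since -209 ≢ 1 mod 4, the ring of integers is ℤ[√-209] with discriminant 4·(-209) = -836.
disc(K) = -836 is not divisible by 233; 233 is unramified.
Legendre symbol by Euler's criterion: (-209/233) ≡ (-209)^116 ≡ 232 (mod 233), i.e. (-209/233) = -1.
Legendre symbol -1 ⇒ 233 is inert.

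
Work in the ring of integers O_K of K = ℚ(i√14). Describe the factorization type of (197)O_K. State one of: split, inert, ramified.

d = -14 ≡ 2 (mod 4), so O_K = ℤ[√-14] and disc(K) = 4d = -56.
disc(K) = -56 is not divisible by 197; 197 is unramified.
Legendre symbol by Euler's criterion: (-14/197) ≡ (-14)^98 ≡ 196 (mod 197), i.e. (-14/197) = -1.
d is a non-residue mod p, hence 197 remains inert in O_K.

inert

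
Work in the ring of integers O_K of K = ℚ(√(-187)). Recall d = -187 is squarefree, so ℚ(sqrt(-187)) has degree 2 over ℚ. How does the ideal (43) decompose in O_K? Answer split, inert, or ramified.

d = -187 ≡ 1 (mod 4), so O_K = ℤ[(1+√-187)/2] and disc(K) = d = -187.
disc(K) = -187 is not divisible by 43; 43 is unramified.
Euler's criterion: (-187)^21 mod 43 = 42. Thus (-187|43) = -1.
(-187/43) = -1, so 43 is inert.

inert — (43) stays prime in O_K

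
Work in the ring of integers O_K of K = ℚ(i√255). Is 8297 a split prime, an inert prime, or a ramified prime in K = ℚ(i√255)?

split — (8297) = 𝔭₁𝔭₂ with 𝔭₁ ≠ 𝔭₂

d = -255 ≡ 1 (mod 4), so O_K = ℤ[(1+√-255)/2] and disc(K) = d = -255.
8297 ∤ -255, so 8297 is unramified.
Euler's criterion: (-255)^4148 mod 8297 = 1. Thus (-255|8297) = 1.
d is a quadratic residue mod p, hence 8297 splits in O_K.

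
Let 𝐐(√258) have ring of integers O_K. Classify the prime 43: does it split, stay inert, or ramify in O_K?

258 mod 4 = 2, hence disc K = 4·258 = 1032 and O_K = ℤ[√258].
disc(K) = 1032 = 43·24, so p = 43 is ramified.

43 is ramified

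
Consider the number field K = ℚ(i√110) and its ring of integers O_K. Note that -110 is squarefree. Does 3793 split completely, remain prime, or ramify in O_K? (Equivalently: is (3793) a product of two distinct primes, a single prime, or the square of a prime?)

d = -110 ≡ 2 (mod 4), so O_K = ℤ[√-110] and disc(K) = 4d = -440.
3793 ∤ -440, so 3793 is unramified.
(-110/3793) = 3683^1896 mod 3793 = 3792, giving Legendre symbol -1.
d is a non-residue mod p, hence 3793 remains inert in O_K.

inert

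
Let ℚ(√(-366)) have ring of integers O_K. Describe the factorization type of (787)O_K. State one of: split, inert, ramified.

split — (787) = 𝔭₁𝔭₂ with 𝔭₁ ≠ 𝔭₂

d = -366 ≡ 2 (mod 4), so O_K = ℤ[√-366] and disc(K) = 4d = -1464.
787 ∤ -1464, so 787 is unramified.
Euler's criterion: (-366)^393 mod 787 = 1. Thus (-366|787) = 1.
d is a quadratic residue mod p, hence 787 splits in O_K.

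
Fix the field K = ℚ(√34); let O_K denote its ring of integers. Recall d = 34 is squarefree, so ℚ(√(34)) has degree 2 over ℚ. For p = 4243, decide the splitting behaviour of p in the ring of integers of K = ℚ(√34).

34 mod 4 = 2, hence disc K = 4·34 = 136 and O_K = ℤ[√34].
4243 ∤ 136, so 4243 is unramified.
Euler's criterion: 34^2121 mod 4243 = 1. Thus (34|4243) = 1.
d is a quadratic residue mod p, hence 4243 splits in O_K.

splits completely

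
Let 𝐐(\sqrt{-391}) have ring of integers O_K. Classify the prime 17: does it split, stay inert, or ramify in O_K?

-391 mod 4 = 1, hence disc K = -391 and O_K = ℤ[(1+√-391)/2].
Ramification test: 17 | -391. The prime 17 ramifies in K.

ramified — (17) = 𝔭²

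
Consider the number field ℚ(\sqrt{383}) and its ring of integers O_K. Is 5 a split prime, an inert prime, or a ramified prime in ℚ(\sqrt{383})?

p is inert

d = 383 ≡ 3 (mod 4), so O_K = ℤ[√383] and disc(K) = 4d = 1532.
Since gcd(5, 1532) = 1 the prime 5 does not ramify.
Legendre symbol by Euler's criterion: (383/5) ≡ 383^2 ≡ 4 (mod 5), i.e. (383/5) = -1.
(383/5) = -1, so 5 is inert.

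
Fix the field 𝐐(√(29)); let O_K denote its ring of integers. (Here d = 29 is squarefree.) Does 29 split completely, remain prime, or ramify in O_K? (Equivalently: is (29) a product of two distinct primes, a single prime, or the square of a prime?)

29 is ramified

Since 29 ≡ 1 mod 4, the ring of integers is ℤ[(1+√29)/2] with discriminant 29.
Ramification test: 29 | 29. The prime 29 ramifies in K.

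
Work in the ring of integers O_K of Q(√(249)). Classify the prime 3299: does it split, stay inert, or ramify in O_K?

split — (3299) = 𝔭₁𝔭₂ with 𝔭₁ ≠ 𝔭₂

Since 249 ≡ 1 mod 4, the ring of integers is ℤ[(1+√249)/2] with discriminant 249.
3299 ∤ 249, so 3299 is unramified.
Legendre symbol by Euler's criterion: (249/3299) ≡ 249^1649 ≡ 1 (mod 3299), i.e. (249/3299) = 1.
Legendre symbol 1 ⇒ 3299 is split.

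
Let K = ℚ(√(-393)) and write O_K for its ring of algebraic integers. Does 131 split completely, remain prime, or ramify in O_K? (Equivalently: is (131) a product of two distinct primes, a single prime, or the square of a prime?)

d = -393 ≡ 3 (mod 4), so O_K = ℤ[√-393] and disc(K) = 4d = -1572.
131 divides disc(K) = -1572, so 131 ramifies.

ramified — (131) = 𝔭²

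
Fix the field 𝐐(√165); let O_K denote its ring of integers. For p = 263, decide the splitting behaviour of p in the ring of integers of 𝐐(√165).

263 remains inert

d = 165 ≡ 1 (mod 4), so O_K = ℤ[(1+√165)/2] and disc(K) = d = 165.
263 ∤ 165, so 263 is unramified.
Compute (165/263) via Euler: 165^((263-1)/2) mod 263 = 262, so (165/263) = -1.
d is a non-residue mod p, hence 263 remains inert in O_K.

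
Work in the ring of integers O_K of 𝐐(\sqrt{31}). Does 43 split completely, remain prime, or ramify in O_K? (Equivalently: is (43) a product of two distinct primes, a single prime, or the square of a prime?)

split — (43) = 𝔭₁𝔭₂ with 𝔭₁ ≠ 𝔭₂

d = 31 ≡ 3 (mod 4), so O_K = ℤ[√31] and disc(K) = 4d = 124.
43 ∤ 124, so 43 is unramified.
Euler's criterion: 31^21 mod 43 = 1. Thus (31|43) = 1.
d is a quadratic residue mod p, hence 43 splits in O_K.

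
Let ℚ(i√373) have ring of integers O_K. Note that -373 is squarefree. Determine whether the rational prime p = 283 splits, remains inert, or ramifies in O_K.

283 remains inert

Since -373 ≢ 1 mod 4, the ring of integers is ℤ[√-373] with discriminant 4·(-373) = -1492.
disc(K) = -1492 is not divisible by 283; 283 is unramified.
Legendre symbol by Euler's criterion: (-373/283) ≡ (-373)^141 ≡ 282 (mod 283), i.e. (-373/283) = -1.
d is a non-residue mod p, hence 283 remains inert in O_K.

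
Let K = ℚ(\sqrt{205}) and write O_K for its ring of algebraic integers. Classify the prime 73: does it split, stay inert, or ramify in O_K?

inert — (73) stays prime in O_K

d = 205 ≡ 1 (mod 4), so O_K = ℤ[(1+√205)/2] and disc(K) = d = 205.
disc(K) = 205 is not divisible by 73; 73 is unramified.
Euler's criterion: 205^36 mod 73 = 72. Thus (205|73) = -1.
(205/73) = -1, so 73 is inert.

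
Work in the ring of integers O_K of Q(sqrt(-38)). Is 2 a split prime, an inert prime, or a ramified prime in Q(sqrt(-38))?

ramifies in O_K

Since -38 ≢ 1 mod 4, the ring of integers is ℤ[√-38] with discriminant 4·(-38) = -152.
2 divides disc(K) = -152, so 2 ramifies.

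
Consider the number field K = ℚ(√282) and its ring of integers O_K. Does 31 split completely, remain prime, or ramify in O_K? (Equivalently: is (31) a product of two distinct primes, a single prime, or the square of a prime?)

remains prime (inert)

Since 282 ≢ 1 mod 4, the ring of integers is ℤ[√282] with discriminant 4·282 = 1128.
Since gcd(31, 1128) = 1 the prime 31 does not ramify.
(282/31) = 3^15 mod 31 = 30, giving Legendre symbol -1.
Legendre symbol -1 ⇒ 31 is inert.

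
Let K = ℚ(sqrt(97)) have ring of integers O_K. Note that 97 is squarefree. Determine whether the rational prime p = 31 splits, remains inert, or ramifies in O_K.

97 mod 4 = 1, hence disc K = 97 and O_K = ℤ[(1+√97)/2].
Since gcd(31, 97) = 1 the prime 31 does not ramify.
Compute (97/31) via Euler: 4^((31-1)/2) mod 31 = 1, so (97/31) = 1.
d is a quadratic residue mod p, hence 31 splits in O_K.

31 splits in O_K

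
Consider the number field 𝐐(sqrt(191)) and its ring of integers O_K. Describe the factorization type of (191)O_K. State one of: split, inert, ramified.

Since 191 ≢ 1 mod 4, the ring of integers is ℤ[√191] with discriminant 4·191 = 764.
191 divides disc(K) = 764, so 191 ramifies.

ramifies in O_K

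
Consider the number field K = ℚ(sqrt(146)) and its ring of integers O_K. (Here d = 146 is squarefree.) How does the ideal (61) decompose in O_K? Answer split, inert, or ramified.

61 remains inert

d = 146 ≡ 2 (mod 4), so O_K = ℤ[√146] and disc(K) = 4d = 584.
61 ∤ 584, so 61 is unramified.
Euler's criterion: 146^30 mod 61 = 60. Thus (146|61) = -1.
d is a non-residue mod p, hence 61 remains inert in O_K.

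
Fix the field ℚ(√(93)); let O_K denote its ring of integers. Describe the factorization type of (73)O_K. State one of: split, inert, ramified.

73 remains inert

93 mod 4 = 1, hence disc K = 93 and O_K = ℤ[(1+√93)/2].
73 ∤ 93, so 73 is unramified.
Compute (93/73) via Euler: 20^((73-1)/2) mod 73 = 72, so (93/73) = -1.
(93/73) = -1, so 73 is inert.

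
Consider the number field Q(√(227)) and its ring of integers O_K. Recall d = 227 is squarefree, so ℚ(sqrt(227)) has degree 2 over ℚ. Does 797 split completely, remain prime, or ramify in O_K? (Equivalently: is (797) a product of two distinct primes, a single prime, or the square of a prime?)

Since 227 ≢ 1 mod 4, the ring of integers is ℤ[√227] with discriminant 4·227 = 908.
Since gcd(797, 908) = 1 the prime 797 does not ramify.
Legendre symbol by Euler's criterion: (227/797) ≡ 227^398 ≡ 1 (mod 797), i.e. (227/797) = 1.
d is a quadratic residue mod p, hence 797 splits in O_K.

split — (797) = 𝔭₁𝔭₂ with 𝔭₁ ≠ 𝔭₂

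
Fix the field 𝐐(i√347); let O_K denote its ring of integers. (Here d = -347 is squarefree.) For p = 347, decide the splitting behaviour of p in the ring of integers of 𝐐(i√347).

347 is ramified

-347 mod 4 = 1, hence disc K = -347 and O_K = ℤ[(1+√-347)/2].
Ramification test: 347 | -347. The prime 347 ramifies in K.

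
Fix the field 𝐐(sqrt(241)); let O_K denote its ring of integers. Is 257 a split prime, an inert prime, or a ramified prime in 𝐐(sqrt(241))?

Since 241 ≡ 1 mod 4, the ring of integers is ℤ[(1+√241)/2] with discriminant 241.
Since gcd(257, 241) = 1 the prime 257 does not ramify.
(241/257) = 241^128 mod 257 = 1, giving Legendre symbol 1.
d is a quadratic residue mod p, hence 257 splits in O_K.

split — (257) = 𝔭₁𝔭₂ with 𝔭₁ ≠ 𝔭₂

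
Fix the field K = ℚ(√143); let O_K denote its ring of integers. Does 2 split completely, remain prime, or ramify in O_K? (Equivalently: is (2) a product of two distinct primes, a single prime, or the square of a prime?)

ramified — (2) = 𝔭²

Since 143 ≢ 1 mod 4, the ring of integers is ℤ[√143] with discriminant 4·143 = 572.
Ramification test: 2 | 572. The prime 2 ramifies in K.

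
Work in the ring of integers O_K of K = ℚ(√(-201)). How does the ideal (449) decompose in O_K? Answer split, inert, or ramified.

Since -201 ≢ 1 mod 4, the ring of integers is ℤ[√-201] with discriminant 4·(-201) = -804.
Since gcd(449, -804) = 1 the prime 449 does not ramify.
Euler's criterion: (-201)^224 mod 449 = 448. Thus (-201|449) = -1.
(-201/449) = -1, so 449 is inert.

inert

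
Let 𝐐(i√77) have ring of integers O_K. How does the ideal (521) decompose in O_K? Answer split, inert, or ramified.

d = -77 ≡ 3 (mod 4), so O_K = ℤ[√-77] and disc(K) = 4d = -308.
Since gcd(521, -308) = 1 the prime 521 does not ramify.
Compute (-77/521) via Euler: 444^((521-1)/2) mod 521 = 520, so (-77/521) = -1.
(-77/521) = -1, so 521 is inert.

remains prime (inert)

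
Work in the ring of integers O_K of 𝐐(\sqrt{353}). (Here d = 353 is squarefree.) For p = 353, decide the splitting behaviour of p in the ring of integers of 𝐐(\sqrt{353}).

353 mod 4 = 1, hence disc K = 353 and O_K = ℤ[(1+√353)/2].
disc(K) = 353 = 353·1, so p = 353 is ramified.

p ramifies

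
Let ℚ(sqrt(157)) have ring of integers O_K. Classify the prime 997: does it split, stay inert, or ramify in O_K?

remains prime (inert)

d = 157 ≡ 1 (mod 4), so O_K = ℤ[(1+√157)/2] and disc(K) = d = 157.
disc(K) = 157 is not divisible by 997; 997 is unramified.
Euler's criterion: 157^498 mod 997 = 996. Thus (157|997) = -1.
Legendre symbol -1 ⇒ 997 is inert.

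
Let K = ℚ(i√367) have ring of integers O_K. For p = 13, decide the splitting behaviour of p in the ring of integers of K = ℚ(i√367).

split — (13) = 𝔭₁𝔭₂ with 𝔭₁ ≠ 𝔭₂

Since -367 ≡ 1 mod 4, the ring of integers is ℤ[(1+√-367)/2] with discriminant -367.
13 ∤ -367, so 13 is unramified.
(-367/13) = 10^6 mod 13 = 1, giving Legendre symbol 1.
d is a quadratic residue mod p, hence 13 splits in O_K.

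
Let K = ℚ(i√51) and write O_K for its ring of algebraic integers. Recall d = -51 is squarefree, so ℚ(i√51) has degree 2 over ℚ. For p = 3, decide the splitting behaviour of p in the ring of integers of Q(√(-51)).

3 is ramified

d = -51 ≡ 1 (mod 4), so O_K = ℤ[(1+√-51)/2] and disc(K) = d = -51.
disc(K) = -51 = 3·(-17), so p = 3 is ramified.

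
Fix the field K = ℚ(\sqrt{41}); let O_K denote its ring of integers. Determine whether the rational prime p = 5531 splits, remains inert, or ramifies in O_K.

41 mod 4 = 1, hence disc K = 41 and O_K = ℤ[(1+√41)/2].
Since gcd(5531, 41) = 1 the prime 5531 does not ramify.
(41/5531) = 41^2765 mod 5531 = 1, giving Legendre symbol 1.
Legendre symbol 1 ⇒ 5531 is split.

split — (5531) = 𝔭₁𝔭₂ with 𝔭₁ ≠ 𝔭₂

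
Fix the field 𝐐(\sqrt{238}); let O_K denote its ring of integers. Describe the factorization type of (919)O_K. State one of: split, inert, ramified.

inert

238 mod 4 = 2, hence disc K = 4·238 = 952 and O_K = ℤ[√238].
disc(K) = 952 is not divisible by 919; 919 is unramified.
Legendre symbol by Euler's criterion: (238/919) ≡ 238^459 ≡ 918 (mod 919), i.e. (238/919) = -1.
Legendre symbol -1 ⇒ 919 is inert.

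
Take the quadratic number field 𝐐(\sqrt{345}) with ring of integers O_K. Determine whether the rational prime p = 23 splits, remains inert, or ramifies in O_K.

23 is ramified

d = 345 ≡ 1 (mod 4), so O_K = ℤ[(1+√345)/2] and disc(K) = d = 345.
Ramification test: 23 | 345. The prime 23 ramifies in K.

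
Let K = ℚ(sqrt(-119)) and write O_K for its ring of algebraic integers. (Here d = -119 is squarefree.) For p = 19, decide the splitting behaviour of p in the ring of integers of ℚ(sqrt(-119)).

d = -119 ≡ 1 (mod 4), so O_K = ℤ[(1+√-119)/2] and disc(K) = d = -119.
disc(K) = -119 is not divisible by 19; 19 is unramified.
Compute (-119/19) via Euler: 14^((19-1)/2) mod 19 = 18, so (-119/19) = -1.
(-119/19) = -1, so 19 is inert.

inert — (19) stays prime in O_K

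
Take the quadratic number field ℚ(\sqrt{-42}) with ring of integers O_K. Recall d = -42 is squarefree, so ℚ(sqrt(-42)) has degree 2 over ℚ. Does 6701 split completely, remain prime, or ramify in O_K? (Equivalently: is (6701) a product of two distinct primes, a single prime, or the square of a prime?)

split — (6701) = 𝔭₁𝔭₂ with 𝔭₁ ≠ 𝔭₂

Since -42 ≢ 1 mod 4, the ring of integers is ℤ[√-42] with discriminant 4·(-42) = -168.
disc(K) = -168 is not divisible by 6701; 6701 is unramified.
Compute (-42/6701) via Euler: 6659^((6701-1)/2) mod 6701 = 1, so (-42/6701) = 1.
Legendre symbol 1 ⇒ 6701 is split.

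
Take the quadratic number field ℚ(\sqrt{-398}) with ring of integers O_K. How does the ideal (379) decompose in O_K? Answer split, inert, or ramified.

Since -398 ≢ 1 mod 4, the ring of integers is ℤ[√-398] with discriminant 4·(-398) = -1592.
Since gcd(379, -1592) = 1 the prime 379 does not ramify.
Euler's criterion: (-398)^189 mod 379 = 378. Thus (-398|379) = -1.
Legendre symbol -1 ⇒ 379 is inert.

remains prime (inert)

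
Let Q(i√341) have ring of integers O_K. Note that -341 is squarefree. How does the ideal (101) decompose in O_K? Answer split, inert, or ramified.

inert — (101) stays prime in O_K

Since -341 ≢ 1 mod 4, the ring of integers is ℤ[√-341] with discriminant 4·(-341) = -1364.
disc(K) = -1364 is not divisible by 101; 101 is unramified.
(-341/101) = 63^50 mod 101 = 100, giving Legendre symbol -1.
(-341/101) = -1, so 101 is inert.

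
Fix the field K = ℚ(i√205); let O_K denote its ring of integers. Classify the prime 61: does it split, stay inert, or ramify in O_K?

p splits

d = -205 ≡ 3 (mod 4), so O_K = ℤ[√-205] and disc(K) = 4d = -820.
Since gcd(61, -820) = 1 the prime 61 does not ramify.
Compute (-205/61) via Euler: 39^((61-1)/2) mod 61 = 1, so (-205/61) = 1.
(-205/61) = 1, so 61 splits.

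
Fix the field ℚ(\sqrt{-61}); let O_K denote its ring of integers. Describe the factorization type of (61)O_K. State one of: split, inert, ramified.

Since -61 ≢ 1 mod 4, the ring of integers is ℤ[√-61] with discriminant 4·(-61) = -244.
61 divides disc(K) = -244, so 61 ramifies.

ramified — (61) = 𝔭²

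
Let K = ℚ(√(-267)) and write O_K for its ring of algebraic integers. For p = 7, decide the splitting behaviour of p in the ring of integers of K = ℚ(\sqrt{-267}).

inert — (7) stays prime in O_K

d = -267 ≡ 1 (mod 4), so O_K = ℤ[(1+√-267)/2] and disc(K) = d = -267.
disc(K) = -267 is not divisible by 7; 7 is unramified.
Euler's criterion: (-267)^3 mod 7 = 6. Thus (-267|7) = -1.
(-267/7) = -1, so 7 is inert.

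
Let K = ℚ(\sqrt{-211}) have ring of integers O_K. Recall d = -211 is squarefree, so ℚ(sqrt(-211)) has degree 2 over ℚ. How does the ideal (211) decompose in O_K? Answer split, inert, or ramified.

Since -211 ≡ 1 mod 4, the ring of integers is ℤ[(1+√-211)/2] with discriminant -211.
211 divides disc(K) = -211, so 211 ramifies.

p ramifies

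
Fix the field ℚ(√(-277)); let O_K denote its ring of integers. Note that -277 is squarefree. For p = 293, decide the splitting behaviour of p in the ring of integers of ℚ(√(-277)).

-277 mod 4 = 3, hence disc K = 4·(-277) = -1108 and O_K = ℤ[√-277].
293 ∤ -1108, so 293 is unramified.
(-277/293) = 16^146 mod 293 = 1, giving Legendre symbol 1.
Legendre symbol 1 ⇒ 293 is split.

split — (293) = 𝔭₁𝔭₂ with 𝔭₁ ≠ 𝔭₂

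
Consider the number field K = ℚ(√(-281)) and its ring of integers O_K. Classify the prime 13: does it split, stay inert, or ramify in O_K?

d = -281 ≡ 3 (mod 4), so O_K = ℤ[√-281] and disc(K) = 4d = -1124.
disc(K) = -1124 is not divisible by 13; 13 is unramified.
Compute (-281/13) via Euler: 5^((13-1)/2) mod 13 = 12, so (-281/13) = -1.
Legendre symbol -1 ⇒ 13 is inert.

p is inert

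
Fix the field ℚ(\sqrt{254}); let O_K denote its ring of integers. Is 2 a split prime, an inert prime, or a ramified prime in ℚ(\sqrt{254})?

ramifies in O_K

254 mod 4 = 2, hence disc K = 4·254 = 1016 and O_K = ℤ[√254].
Ramification test: 2 | 1016. The prime 2 ramifies in K.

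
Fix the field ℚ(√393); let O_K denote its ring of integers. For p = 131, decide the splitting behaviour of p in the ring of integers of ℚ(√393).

131 is ramified

d = 393 ≡ 1 (mod 4), so O_K = ℤ[(1+√393)/2] and disc(K) = d = 393.
disc(K) = 393 = 131·3, so p = 131 is ramified.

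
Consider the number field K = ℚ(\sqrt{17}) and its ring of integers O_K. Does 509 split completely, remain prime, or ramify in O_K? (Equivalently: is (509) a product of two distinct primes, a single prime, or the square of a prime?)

509 splits in O_K

Since 17 ≡ 1 mod 4, the ring of integers is ℤ[(1+√17)/2] with discriminant 17.
disc(K) = 17 is not divisible by 509; 509 is unramified.
Euler's criterion: 17^254 mod 509 = 1. Thus (17|509) = 1.
(17/509) = 1, so 509 splits.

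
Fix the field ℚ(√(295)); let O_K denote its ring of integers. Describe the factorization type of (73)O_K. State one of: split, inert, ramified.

295 mod 4 = 3, hence disc K = 4·295 = 1180 and O_K = ℤ[√295].
Since gcd(73, 1180) = 1 the prime 73 does not ramify.
Compute (295/73) via Euler: 3^((73-1)/2) mod 73 = 1, so (295/73) = 1.
(295/73) = 1, so 73 splits.

split — (73) = 𝔭₁𝔭₂ with 𝔭₁ ≠ 𝔭₂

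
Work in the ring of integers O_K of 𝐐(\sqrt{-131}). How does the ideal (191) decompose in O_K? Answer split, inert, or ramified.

split — (191) = 𝔭₁𝔭₂ with 𝔭₁ ≠ 𝔭₂

-131 mod 4 = 1, hence disc K = -131 and O_K = ℤ[(1+√-131)/2].
191 ∤ -131, so 191 is unramified.
Compute (-131/191) via Euler: 60^((191-1)/2) mod 191 = 1, so (-131/191) = 1.
d is a quadratic residue mod p, hence 191 splits in O_K.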